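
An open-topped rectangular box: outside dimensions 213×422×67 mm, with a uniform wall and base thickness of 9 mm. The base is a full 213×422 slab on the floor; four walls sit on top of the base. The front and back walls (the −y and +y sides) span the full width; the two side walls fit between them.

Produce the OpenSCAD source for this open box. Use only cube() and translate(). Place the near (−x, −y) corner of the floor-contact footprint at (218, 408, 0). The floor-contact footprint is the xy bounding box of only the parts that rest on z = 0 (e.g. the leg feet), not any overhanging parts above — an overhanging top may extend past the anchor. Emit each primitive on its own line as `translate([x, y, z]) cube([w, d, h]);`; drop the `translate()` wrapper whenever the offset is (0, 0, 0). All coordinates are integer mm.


translate([218, 408, 0]) cube([213, 422, 9]);
translate([218, 408, 9]) cube([213, 9, 58]);
translate([218, 821, 9]) cube([213, 9, 58]);
translate([218, 417, 9]) cube([9, 404, 58]);
translate([422, 417, 9]) cube([9, 404, 58]);


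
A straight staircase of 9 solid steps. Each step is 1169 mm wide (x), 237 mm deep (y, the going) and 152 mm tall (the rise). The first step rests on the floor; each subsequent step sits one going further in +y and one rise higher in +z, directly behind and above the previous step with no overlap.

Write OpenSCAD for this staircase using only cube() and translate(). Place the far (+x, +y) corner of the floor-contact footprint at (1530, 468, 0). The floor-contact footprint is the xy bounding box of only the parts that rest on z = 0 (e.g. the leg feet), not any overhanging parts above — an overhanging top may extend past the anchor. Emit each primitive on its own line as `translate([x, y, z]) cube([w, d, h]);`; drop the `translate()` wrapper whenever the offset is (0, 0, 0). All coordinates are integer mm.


translate([361, 231, 0]) cube([1169, 237, 152]);
translate([361, 468, 152]) cube([1169, 237, 152]);
translate([361, 705, 304]) cube([1169, 237, 152]);
translate([361, 942, 456]) cube([1169, 237, 152]);
translate([361, 1179, 608]) cube([1169, 237, 152]);
translate([361, 1416, 760]) cube([1169, 237, 152]);
translate([361, 1653, 912]) cube([1169, 237, 152]);
translate([361, 1890, 1064]) cube([1169, 237, 152]);
translate([361, 2127, 1216]) cube([1169, 237, 152]);


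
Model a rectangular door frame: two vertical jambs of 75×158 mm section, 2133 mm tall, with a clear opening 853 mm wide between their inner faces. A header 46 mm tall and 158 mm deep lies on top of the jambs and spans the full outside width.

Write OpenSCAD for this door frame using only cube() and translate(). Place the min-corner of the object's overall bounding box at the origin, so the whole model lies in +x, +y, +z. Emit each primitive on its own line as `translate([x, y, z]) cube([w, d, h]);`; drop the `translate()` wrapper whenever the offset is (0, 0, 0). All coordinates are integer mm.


cube([75, 158, 2133]);
translate([928, 0, 0]) cube([75, 158, 2133]);
translate([0, 0, 2133]) cube([1003, 158, 46]);


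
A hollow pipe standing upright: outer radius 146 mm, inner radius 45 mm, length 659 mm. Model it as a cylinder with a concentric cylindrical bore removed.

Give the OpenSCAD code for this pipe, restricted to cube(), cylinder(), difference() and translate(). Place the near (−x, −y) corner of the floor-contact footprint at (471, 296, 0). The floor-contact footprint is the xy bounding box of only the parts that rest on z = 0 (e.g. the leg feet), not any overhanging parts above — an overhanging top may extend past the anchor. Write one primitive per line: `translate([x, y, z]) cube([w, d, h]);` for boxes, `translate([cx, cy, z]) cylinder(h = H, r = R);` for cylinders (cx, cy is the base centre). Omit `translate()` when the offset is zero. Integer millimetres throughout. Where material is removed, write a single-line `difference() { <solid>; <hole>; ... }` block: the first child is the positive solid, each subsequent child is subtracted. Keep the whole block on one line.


difference() { translate([617, 442, 0]) cylinder(h = 659, r = 146); translate([617, 442, 0]) cylinder(h = 659, r = 45); }


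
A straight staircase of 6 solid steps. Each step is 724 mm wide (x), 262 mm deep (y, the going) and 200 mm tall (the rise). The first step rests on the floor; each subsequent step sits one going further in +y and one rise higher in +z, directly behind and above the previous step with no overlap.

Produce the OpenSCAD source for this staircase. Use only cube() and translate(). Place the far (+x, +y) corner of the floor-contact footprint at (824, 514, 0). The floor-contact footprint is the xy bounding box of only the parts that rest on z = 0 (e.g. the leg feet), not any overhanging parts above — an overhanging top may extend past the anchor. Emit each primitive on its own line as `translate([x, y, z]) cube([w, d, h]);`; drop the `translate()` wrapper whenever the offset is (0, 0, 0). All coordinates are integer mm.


translate([100, 252, 0]) cube([724, 262, 200]);
translate([100, 514, 200]) cube([724, 262, 200]);
translate([100, 776, 400]) cube([724, 262, 200]);
translate([100, 1038, 600]) cube([724, 262, 200]);
translate([100, 1300, 800]) cube([724, 262, 200]);
translate([100, 1562, 1000]) cube([724, 262, 200]);


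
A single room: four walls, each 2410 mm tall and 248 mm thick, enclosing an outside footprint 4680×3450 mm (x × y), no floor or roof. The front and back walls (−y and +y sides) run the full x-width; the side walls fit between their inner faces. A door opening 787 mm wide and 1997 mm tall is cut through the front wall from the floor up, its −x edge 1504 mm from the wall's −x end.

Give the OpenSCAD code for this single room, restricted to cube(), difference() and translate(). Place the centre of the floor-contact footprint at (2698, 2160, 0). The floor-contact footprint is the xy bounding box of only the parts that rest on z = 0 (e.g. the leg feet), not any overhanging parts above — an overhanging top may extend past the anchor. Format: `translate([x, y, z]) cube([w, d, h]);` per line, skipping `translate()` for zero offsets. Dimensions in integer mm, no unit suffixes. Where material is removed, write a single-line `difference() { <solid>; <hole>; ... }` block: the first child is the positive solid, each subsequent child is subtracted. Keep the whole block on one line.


difference() { translate([358, 435, 0]) cube([4680, 248, 2410]); translate([1862, 435, 0]) cube([787, 248, 1997]); }
translate([358, 3637, 0]) cube([4680, 248, 2410]);
translate([358, 683, 0]) cube([248, 2954, 2410]);
translate([4790, 683, 0]) cube([248, 2954, 2410]);


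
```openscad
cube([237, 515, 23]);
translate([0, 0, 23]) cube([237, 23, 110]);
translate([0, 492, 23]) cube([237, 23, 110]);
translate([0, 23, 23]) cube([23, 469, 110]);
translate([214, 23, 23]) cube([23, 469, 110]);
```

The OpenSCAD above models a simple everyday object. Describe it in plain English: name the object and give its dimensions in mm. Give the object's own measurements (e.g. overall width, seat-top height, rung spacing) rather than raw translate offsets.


An open-topped rectangular box: outside dimensions 237×515×133 mm, with a uniform wall and base thickness of 23 mm. The base is a full 237×515 slab on the floor; four walls sit on top of the base. The front and back walls (the −y and +y sides) span the full width; the two side walls fit between them.


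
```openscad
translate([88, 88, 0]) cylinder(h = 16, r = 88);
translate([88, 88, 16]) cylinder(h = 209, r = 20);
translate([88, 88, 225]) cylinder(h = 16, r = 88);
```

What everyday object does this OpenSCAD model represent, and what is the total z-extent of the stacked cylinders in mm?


A spool. The overall height is 241 mm.

Three coaxial cylinders, large–small–large — a spool. Two 16 mm flanges and a 209 mm core give 16 + 209 + 16 = 241 mm.


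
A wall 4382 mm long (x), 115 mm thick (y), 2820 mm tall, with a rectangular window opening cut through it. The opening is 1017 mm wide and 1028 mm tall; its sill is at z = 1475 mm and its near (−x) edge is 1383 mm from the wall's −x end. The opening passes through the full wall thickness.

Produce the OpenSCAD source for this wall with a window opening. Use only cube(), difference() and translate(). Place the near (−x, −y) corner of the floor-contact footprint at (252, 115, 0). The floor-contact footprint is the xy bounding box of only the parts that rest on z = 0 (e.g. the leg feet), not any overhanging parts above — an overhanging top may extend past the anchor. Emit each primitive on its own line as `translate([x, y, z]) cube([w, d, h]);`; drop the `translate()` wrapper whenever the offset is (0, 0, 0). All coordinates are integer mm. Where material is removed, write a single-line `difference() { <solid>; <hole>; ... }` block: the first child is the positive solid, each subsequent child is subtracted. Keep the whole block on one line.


difference() { translate([252, 115, 0]) cube([4382, 115, 2820]); translate([1635, 115, 1475]) cube([1017, 115, 1028]); }


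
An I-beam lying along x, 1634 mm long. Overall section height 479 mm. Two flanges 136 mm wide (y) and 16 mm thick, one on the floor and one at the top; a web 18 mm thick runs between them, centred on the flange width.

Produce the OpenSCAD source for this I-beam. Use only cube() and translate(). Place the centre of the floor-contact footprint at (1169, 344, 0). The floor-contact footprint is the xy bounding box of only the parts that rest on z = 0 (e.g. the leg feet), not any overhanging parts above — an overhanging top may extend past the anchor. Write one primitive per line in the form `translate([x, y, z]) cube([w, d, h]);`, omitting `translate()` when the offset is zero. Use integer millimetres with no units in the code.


translate([352, 276, 0]) cube([1634, 136, 16]);
translate([352, 335, 16]) cube([1634, 18, 447]);
translate([352, 276, 463]) cube([1634, 136, 16]);


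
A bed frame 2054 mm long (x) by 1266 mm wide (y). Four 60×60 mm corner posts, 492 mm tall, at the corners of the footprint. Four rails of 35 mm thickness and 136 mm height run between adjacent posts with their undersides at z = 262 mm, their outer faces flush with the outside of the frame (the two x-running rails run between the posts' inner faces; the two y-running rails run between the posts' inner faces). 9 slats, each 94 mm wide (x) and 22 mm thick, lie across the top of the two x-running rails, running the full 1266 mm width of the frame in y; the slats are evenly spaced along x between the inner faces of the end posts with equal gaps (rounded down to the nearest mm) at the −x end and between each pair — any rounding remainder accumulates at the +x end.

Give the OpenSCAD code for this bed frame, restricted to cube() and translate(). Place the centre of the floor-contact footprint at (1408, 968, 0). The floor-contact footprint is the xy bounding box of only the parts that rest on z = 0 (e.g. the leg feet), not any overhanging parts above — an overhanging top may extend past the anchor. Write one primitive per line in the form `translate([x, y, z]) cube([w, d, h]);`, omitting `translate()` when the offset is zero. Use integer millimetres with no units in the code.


// slat z = rail_z + rail_h = 262 + 136 = 398
// slat gap = ⌊(1934 − 9·94) / 10⌋ = 108
translate([381, 335, 0]) cube([60, 60, 492]);
translate([381, 1541, 0]) cube([60, 60, 492]);
translate([2375, 335, 0]) cube([60, 60, 492]);
translate([2375, 1541, 0]) cube([60, 60, 492]);
translate([441, 335, 262]) cube([1934, 35, 136]);
translate([441, 1566, 262]) cube([1934, 35, 136]);
translate([381, 395, 262]) cube([35, 1146, 136]);
translate([2400, 395, 262]) cube([35, 1146, 136]);
translate([549, 335, 398]) cube([94, 1266, 22]);
translate([751, 335, 398]) cube([94, 1266, 22]);
translate([953, 335, 398]) cube([94, 1266, 22]);
translate([1155, 335, 398]) cube([94, 1266, 22]);
translate([1357, 335, 398]) cube([94, 1266, 22]);
translate([1559, 335, 398]) cube([94, 1266, 22]);
translate([1761, 335, 398]) cube([94, 1266, 22]);
translate([1963, 335, 398]) cube([94, 1266, 22]);
translate([2165, 335, 398]) cube([94, 1266, 22]);


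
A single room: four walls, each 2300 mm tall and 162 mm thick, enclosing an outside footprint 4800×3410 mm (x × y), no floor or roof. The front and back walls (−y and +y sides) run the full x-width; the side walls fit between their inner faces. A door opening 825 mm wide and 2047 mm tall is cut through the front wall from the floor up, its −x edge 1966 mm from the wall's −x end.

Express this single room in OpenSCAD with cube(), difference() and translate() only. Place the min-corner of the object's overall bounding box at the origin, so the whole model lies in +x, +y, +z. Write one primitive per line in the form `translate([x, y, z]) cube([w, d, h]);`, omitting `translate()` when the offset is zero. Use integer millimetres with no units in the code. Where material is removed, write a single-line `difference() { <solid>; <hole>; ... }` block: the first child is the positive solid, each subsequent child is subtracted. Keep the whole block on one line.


difference() { cube([4800, 162, 2300]); translate([1966, 0, 0]) cube([825, 162, 2047]); }
translate([0, 3248, 0]) cube([4800, 162, 2300]);
translate([0, 162, 0]) cube([162, 3086, 2300]);
translate([4638, 162, 0]) cube([162, 3086, 2300]);


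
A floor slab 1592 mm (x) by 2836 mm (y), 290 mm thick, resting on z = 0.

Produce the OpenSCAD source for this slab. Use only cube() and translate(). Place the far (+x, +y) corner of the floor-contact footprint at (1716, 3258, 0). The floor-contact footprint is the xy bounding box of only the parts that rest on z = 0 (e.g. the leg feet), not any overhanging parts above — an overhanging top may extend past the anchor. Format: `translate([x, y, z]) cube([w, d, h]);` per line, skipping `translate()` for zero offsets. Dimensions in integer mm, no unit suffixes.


translate([124, 422, 0]) cube([1592, 2836, 290]);


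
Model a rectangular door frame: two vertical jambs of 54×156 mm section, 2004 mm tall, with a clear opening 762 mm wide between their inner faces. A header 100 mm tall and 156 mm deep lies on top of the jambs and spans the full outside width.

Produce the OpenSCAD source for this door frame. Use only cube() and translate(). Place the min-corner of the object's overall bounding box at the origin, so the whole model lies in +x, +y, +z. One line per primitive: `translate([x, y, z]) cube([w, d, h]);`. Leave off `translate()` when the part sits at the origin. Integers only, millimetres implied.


cube([54, 156, 2004]);
translate([816, 0, 0]) cube([54, 156, 2004]);
translate([0, 0, 2004]) cube([870, 156, 100]);


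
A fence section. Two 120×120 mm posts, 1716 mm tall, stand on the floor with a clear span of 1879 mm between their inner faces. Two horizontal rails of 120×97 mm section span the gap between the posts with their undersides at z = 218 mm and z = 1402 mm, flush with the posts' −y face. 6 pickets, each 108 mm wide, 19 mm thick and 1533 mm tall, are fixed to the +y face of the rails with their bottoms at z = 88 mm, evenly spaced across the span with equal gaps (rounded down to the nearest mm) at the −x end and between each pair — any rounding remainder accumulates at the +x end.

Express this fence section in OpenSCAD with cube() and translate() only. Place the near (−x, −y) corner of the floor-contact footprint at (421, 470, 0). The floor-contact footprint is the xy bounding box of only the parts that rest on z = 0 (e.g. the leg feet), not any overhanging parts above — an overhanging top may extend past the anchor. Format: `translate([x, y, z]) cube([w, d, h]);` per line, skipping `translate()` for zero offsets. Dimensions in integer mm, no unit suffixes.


translate([421, 470, 0]) cube([120, 120, 1716]);
translate([2420, 470, 0]) cube([120, 120, 1716]);
translate([541, 470, 218]) cube([1879, 120, 97]);
translate([541, 470, 1402]) cube([1879, 120, 97]);
translate([716, 590, 88]) cube([108, 19, 1533]);
translate([999, 590, 88]) cube([108, 19, 1533]);
translate([1282, 590, 88]) cube([108, 19, 1533]);
translate([1565, 590, 88]) cube([108, 19, 1533]);
translate([1848, 590, 88]) cube([108, 19, 1533]);
translate([2131, 590, 88]) cube([108, 19, 1533]);


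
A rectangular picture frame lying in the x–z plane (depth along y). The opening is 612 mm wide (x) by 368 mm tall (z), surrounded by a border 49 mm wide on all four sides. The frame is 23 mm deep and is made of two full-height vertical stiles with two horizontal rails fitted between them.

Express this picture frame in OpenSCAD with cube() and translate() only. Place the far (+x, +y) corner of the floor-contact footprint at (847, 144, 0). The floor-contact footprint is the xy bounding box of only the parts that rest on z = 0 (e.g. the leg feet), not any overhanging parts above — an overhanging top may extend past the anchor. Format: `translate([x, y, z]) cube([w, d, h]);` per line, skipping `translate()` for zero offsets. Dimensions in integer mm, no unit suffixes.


translate([137, 121, 0]) cube([49, 23, 466]);
translate([798, 121, 0]) cube([49, 23, 466]);
translate([186, 121, 0]) cube([612, 23, 49]);
translate([186, 121, 417]) cube([612, 23, 49]);


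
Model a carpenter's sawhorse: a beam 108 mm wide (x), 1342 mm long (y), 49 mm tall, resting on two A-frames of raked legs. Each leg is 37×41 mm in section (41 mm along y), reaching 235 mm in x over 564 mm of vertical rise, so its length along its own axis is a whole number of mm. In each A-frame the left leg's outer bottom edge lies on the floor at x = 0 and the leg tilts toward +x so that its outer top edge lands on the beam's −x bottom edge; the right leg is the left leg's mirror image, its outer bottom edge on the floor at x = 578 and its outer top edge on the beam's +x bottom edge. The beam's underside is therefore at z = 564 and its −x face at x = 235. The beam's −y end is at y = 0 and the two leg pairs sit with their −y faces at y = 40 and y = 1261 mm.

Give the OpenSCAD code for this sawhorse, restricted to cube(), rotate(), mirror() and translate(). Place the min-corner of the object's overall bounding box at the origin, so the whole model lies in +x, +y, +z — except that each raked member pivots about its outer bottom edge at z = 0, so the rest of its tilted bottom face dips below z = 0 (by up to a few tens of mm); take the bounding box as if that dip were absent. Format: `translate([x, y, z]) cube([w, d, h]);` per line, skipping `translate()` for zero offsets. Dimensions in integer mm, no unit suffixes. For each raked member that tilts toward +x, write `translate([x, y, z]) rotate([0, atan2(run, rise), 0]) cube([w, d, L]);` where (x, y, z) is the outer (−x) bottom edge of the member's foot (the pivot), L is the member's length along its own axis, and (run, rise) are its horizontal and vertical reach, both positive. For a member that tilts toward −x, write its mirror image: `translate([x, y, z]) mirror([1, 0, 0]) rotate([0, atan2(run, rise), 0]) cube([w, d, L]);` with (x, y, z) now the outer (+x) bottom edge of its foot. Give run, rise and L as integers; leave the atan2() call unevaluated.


translate([235, 0, 564]) cube([108, 1342, 49]);
translate([0, 40, 0]) rotate([0, atan2(235, 564), 0]) cube([37, 41, 611]);
translate([578, 40, 0]) mirror([1, 0, 0]) rotate([0, atan2(235, 564), 0]) cube([37, 41, 611]);
translate([0, 1261, 0]) rotate([0, atan2(235, 564), 0]) cube([37, 41, 611]);
translate([578, 1261, 0]) mirror([1, 0, 0]) rotate([0, atan2(235, 564), 0]) cube([37, 41, 611]);


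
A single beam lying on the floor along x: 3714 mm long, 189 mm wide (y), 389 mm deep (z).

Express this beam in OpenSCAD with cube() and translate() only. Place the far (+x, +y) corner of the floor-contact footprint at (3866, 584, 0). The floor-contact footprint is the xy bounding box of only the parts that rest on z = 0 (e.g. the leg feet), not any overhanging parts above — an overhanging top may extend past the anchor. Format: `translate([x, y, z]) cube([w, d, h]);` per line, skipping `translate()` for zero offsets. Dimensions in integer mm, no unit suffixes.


translate([152, 395, 0]) cube([3714, 189, 389]);


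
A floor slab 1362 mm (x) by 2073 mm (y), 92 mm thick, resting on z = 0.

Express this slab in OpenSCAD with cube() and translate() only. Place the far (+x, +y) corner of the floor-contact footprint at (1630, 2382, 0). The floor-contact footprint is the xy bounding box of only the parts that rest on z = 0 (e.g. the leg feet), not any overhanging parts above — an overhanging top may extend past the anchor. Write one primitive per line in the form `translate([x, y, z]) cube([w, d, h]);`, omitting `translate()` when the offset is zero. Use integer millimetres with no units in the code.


translate([268, 309, 0]) cube([1362, 2073, 92]);


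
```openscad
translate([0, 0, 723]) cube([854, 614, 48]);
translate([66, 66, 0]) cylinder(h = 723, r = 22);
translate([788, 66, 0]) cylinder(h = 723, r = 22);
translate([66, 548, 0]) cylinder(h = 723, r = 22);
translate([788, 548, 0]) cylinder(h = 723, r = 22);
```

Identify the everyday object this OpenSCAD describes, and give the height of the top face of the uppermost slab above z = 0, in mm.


A table. The table height is 771 mm.

A 854×614×48 slab sits at z = 723 on four Ø44 mm round legs — a table. The top surface is at 723 + 48 = 771 mm.


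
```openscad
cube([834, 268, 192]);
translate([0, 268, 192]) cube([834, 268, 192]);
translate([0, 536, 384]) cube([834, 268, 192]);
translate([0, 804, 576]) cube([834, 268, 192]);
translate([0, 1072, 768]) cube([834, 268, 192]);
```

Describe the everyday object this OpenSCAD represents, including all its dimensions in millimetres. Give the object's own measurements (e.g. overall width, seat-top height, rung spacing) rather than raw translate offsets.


A straight staircase of 5 solid steps. Each step is 834 mm wide (x), 268 mm deep (y, the going) and 192 mm tall (the rise). The first step rests on the floor; each subsequent step sits one going further in +y and one rise higher in +z, directly behind and above the previous step with no overlap.


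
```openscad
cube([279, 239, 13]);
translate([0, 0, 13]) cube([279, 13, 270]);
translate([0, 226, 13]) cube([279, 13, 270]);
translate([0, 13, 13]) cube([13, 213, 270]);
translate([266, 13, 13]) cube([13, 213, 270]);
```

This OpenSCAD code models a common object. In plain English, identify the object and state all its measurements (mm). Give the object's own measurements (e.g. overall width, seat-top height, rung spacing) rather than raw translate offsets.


An open-topped rectangular box: outside dimensions 279×239×283 mm, with a uniform wall and base thickness of 13 mm. The base is a full 279×239 slab on the floor; four walls sit on top of the base. The front and back walls (the −y and +y sides) span the full width; the two side walls fit between them.


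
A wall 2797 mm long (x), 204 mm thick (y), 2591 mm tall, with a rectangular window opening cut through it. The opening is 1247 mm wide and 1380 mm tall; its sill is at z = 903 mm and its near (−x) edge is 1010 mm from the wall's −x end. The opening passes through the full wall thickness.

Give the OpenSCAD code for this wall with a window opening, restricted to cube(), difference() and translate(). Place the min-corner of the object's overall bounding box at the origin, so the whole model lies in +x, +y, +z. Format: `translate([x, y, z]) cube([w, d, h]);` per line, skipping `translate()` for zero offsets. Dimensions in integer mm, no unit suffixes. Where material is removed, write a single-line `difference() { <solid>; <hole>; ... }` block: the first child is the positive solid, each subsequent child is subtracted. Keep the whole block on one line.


difference() { cube([2797, 204, 2591]); translate([1010, 0, 903]) cube([1247, 204, 1380]); }


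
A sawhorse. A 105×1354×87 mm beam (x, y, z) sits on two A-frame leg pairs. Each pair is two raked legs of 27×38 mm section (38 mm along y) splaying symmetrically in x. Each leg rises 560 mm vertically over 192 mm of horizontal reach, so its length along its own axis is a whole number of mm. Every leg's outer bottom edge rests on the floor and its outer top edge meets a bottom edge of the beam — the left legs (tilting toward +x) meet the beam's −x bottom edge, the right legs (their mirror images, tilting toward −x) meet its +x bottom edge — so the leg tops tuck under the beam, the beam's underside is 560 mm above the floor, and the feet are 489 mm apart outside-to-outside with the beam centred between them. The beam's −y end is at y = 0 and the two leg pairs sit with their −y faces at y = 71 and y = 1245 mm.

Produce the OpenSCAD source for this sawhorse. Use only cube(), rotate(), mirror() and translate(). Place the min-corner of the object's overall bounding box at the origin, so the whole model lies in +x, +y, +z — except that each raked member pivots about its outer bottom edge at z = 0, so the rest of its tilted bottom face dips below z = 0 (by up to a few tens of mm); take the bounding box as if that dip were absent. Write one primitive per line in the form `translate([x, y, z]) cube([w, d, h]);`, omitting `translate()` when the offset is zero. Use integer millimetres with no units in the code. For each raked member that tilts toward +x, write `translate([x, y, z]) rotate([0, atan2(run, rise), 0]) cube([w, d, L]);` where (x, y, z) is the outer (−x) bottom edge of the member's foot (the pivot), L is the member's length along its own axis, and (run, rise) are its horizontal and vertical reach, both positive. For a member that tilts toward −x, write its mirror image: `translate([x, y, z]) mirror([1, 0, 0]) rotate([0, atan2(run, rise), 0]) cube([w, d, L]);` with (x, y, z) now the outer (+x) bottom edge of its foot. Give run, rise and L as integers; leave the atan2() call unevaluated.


translate([192, 0, 560]) cube([105, 1354, 87]);
translate([0, 71, 0]) rotate([0, atan2(192, 560), 0]) cube([27, 38, 592]);
translate([489, 71, 0]) mirror([1, 0, 0]) rotate([0, atan2(192, 560), 0]) cube([27, 38, 592]);
translate([0, 1245, 0]) rotate([0, atan2(192, 560), 0]) cube([27, 38, 592]);
translate([489, 1245, 0]) mirror([1, 0, 0]) rotate([0, atan2(192, 560), 0]) cube([27, 38, 592]);


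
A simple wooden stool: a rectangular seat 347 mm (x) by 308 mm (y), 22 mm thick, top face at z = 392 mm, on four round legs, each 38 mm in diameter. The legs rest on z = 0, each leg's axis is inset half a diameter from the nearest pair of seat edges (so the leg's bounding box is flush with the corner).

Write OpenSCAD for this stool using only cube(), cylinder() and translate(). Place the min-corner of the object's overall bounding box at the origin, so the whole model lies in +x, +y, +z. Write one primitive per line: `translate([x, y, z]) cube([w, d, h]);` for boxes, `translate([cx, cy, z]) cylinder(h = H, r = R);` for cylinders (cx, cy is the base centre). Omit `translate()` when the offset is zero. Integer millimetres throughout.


translate([0, 0, 370]) cube([347, 308, 22]);
translate([19, 19, 0]) cylinder(h = 370, r = 19);
translate([328, 19, 0]) cylinder(h = 370, r = 19);
translate([19, 289, 0]) cylinder(h = 370, r = 19);
translate([328, 289, 0]) cylinder(h = 370, r = 19);


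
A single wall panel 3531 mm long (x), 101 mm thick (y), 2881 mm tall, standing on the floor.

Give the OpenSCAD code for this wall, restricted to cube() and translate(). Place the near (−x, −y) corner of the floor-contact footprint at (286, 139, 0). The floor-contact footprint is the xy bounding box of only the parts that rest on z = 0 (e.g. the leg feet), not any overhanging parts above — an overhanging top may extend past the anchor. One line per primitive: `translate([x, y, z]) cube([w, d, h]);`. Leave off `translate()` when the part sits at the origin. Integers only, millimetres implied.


translate([286, 139, 0]) cube([3531, 101, 2881]);


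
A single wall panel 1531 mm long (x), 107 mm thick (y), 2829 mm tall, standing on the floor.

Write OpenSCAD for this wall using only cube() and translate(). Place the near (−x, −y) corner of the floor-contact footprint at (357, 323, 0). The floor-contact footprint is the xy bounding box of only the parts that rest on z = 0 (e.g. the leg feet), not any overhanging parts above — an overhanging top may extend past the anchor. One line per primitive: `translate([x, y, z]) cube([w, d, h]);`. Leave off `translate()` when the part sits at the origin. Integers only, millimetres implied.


translate([357, 323, 0]) cube([1531, 107, 2829]);


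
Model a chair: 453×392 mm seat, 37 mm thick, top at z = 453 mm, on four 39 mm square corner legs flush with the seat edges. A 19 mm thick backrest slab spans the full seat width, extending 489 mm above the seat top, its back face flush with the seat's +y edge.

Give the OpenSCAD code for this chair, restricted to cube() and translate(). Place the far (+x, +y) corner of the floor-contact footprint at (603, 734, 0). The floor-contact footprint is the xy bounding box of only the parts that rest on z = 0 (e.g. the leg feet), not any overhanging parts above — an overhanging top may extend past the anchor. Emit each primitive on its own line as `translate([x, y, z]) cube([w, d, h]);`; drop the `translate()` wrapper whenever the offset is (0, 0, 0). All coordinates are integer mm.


translate([150, 342, 416]) cube([453, 392, 37]);
translate([150, 342, 0]) cube([39, 39, 416]);
translate([564, 342, 0]) cube([39, 39, 416]);
translate([150, 695, 0]) cube([39, 39, 416]);
translate([564, 695, 0]) cube([39, 39, 416]);
translate([150, 715, 453]) cube([453, 19, 489]);


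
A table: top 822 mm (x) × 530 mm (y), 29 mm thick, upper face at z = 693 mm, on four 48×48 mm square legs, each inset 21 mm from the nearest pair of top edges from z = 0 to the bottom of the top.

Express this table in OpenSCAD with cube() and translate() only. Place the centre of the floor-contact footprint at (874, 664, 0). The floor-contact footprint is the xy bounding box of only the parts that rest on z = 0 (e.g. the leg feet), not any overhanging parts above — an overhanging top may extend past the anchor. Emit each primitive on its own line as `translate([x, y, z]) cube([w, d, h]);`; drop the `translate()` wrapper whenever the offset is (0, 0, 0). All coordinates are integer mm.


// leg_h = 693 - 29 = 664
translate([463, 399, 664]) cube([822, 530, 29]);
translate([484, 420, 0]) cube([48, 48, 664]);
translate([1216, 420, 0]) cube([48, 48, 664]);
translate([484, 860, 0]) cube([48, 48, 664]);
translate([1216, 860, 0]) cube([48, 48, 664]);


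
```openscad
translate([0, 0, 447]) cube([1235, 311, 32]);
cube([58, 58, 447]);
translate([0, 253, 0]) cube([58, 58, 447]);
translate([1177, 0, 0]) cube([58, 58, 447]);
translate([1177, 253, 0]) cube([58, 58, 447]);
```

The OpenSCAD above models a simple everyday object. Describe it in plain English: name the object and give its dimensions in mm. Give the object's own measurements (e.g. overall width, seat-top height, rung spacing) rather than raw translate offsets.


A bench: a 1235×311 mm seat slab, 32 mm thick, top at z = 479 mm, on four 58×58 mm square legs flush with the seat corners and standing on z = 0.


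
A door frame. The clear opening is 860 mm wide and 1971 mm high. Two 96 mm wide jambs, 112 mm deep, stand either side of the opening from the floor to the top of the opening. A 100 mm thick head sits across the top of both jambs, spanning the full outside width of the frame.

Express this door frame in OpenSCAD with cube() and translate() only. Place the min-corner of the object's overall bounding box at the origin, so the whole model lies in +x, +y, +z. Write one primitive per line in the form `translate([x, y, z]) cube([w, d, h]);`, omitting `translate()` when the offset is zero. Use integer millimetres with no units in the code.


cube([96, 112, 1971]);
translate([956, 0, 0]) cube([96, 112, 1971]);
translate([0, 0, 1971]) cube([1052, 112, 100]);


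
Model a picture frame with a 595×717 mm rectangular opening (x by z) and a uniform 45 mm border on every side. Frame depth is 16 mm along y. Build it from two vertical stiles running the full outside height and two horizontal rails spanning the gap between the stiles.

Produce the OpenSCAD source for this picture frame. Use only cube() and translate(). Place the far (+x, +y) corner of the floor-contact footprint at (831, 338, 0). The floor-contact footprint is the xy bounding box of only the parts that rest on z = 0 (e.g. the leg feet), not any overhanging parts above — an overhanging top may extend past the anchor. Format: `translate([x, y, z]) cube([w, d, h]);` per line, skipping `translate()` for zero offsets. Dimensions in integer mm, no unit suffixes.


translate([146, 322, 0]) cube([45, 16, 807]);
translate([786, 322, 0]) cube([45, 16, 807]);
translate([191, 322, 0]) cube([595, 16, 45]);
translate([191, 322, 762]) cube([595, 16, 45]);


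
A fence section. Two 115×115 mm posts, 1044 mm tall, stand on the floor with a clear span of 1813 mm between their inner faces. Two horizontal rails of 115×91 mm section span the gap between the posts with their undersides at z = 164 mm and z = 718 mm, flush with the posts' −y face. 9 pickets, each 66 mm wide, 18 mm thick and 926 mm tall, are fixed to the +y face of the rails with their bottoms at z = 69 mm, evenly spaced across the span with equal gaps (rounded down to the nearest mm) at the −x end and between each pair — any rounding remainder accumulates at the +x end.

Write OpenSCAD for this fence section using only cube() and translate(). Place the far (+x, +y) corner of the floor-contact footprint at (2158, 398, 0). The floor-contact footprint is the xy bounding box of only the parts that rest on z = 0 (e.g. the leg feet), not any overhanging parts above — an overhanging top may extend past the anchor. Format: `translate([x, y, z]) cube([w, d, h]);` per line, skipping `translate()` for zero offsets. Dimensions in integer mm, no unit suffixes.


translate([115, 283, 0]) cube([115, 115, 1044]);
translate([2043, 283, 0]) cube([115, 115, 1044]);
translate([230, 283, 164]) cube([1813, 115, 91]);
translate([230, 283, 718]) cube([1813, 115, 91]);
translate([351, 398, 69]) cube([66, 18, 926]);
translate([538, 398, 69]) cube([66, 18, 926]);
translate([725, 398, 69]) cube([66, 18, 926]);
translate([912, 398, 69]) cube([66, 18, 926]);
translate([1099, 398, 69]) cube([66, 18, 926]);
translate([1286, 398, 69]) cube([66, 18, 926]);
translate([1473, 398, 69]) cube([66, 18, 926]);
translate([1660, 398, 69]) cube([66, 18, 926]);
translate([1847, 398, 69]) cube([66, 18, 926]);


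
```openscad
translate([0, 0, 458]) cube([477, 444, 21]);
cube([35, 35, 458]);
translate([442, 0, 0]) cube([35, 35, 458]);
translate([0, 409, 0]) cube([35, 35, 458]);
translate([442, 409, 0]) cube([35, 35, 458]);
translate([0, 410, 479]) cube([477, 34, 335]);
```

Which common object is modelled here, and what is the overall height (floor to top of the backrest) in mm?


A chair. The overall height is 814 mm.

A slab on four corner posts with a tall panel at the back — a chair. The seat slab sits at z = 458 with thickness 21, and the 335 mm backrest starts at the seat top, so the overall height is 458 + 21 + 335 = 814 mm.


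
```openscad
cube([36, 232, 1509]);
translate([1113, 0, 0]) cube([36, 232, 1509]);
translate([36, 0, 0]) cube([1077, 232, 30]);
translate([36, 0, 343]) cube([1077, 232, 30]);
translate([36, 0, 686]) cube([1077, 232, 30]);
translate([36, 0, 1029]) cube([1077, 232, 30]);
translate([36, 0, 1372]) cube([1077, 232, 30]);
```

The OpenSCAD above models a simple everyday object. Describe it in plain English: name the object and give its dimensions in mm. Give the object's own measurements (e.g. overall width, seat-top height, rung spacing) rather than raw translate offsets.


An open bookshelf. Two side panels, each 36 mm thick, 232 mm deep and 1509 mm tall, stand 1149 mm apart (outside-to-outside). Between them sit 5 shelves, each 30 mm thick and 232 mm deep, spanning the full gap between the sides. The bottom shelf rests on the floor (its underside at z = 0) and the clear gap between one shelf's top and the next shelf's underside is 313 mm.


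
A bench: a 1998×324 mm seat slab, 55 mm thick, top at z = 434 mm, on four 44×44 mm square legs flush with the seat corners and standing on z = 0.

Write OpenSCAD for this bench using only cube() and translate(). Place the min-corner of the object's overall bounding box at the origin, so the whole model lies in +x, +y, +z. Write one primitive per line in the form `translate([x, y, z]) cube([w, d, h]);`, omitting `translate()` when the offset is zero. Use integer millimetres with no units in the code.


// leg_h = 434 − 55 = 379
translate([0, 0, 379]) cube([1998, 324, 55]);
cube([44, 44, 379]);
translate([0, 280, 0]) cube([44, 44, 379]);
translate([1954, 0, 0]) cube([44, 44, 379]);
translate([1954, 280, 0]) cube([44, 44, 379]);


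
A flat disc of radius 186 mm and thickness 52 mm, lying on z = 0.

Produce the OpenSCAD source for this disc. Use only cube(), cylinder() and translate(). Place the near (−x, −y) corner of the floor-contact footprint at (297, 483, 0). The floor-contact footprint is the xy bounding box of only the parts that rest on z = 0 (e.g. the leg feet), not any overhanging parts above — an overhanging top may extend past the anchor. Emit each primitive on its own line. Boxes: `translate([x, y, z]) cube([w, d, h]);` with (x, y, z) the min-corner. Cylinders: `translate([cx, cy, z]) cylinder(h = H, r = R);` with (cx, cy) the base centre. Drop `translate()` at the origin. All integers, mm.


translate([483, 669, 0]) cylinder(h = 52, r = 186);


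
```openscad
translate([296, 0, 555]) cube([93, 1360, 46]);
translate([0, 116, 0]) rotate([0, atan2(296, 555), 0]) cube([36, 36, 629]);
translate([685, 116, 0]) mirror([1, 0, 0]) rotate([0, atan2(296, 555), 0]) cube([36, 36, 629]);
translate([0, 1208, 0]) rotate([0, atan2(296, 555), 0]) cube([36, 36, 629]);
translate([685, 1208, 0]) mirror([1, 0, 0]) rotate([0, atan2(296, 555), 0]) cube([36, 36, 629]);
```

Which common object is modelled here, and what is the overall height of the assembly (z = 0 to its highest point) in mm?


A sawhorse. The overall height is 601 mm.

A beam across two mirrored pairs of raked legs — a sawhorse. The beam's underside is at z = 555 (matching the legs' vertical rise in atan2(296, 555)) and the beam is 46 mm tall, so its top is at 555 + 46 = 601 mm. The raked legs top out at the beam's underside, so that is the highest point.


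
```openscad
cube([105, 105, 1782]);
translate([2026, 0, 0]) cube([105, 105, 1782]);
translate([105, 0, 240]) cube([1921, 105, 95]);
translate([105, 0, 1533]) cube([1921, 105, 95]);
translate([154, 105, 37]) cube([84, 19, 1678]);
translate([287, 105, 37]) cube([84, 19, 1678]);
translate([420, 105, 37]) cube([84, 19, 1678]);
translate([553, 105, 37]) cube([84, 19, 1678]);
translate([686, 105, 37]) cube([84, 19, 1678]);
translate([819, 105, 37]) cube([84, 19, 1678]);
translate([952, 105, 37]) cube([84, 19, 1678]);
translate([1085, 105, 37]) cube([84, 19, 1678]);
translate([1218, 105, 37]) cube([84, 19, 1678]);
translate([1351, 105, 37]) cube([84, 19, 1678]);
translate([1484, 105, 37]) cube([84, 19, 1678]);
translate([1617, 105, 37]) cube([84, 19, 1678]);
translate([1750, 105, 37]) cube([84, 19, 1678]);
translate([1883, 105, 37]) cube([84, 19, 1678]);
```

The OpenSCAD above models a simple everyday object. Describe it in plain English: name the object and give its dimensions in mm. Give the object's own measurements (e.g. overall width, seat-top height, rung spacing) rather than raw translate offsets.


A fence section. Two 105×105 mm posts, 1782 mm tall, stand on the floor with a clear span of 1921 mm between their inner faces. Two horizontal rails of 105×95 mm section span the gap between the posts with their undersides at z = 240 mm and z = 1533 mm, flush with the posts' −y face. 14 pickets, each 84 mm wide, 19 mm thick and 1678 mm tall, are fixed to the +y face of the rails with their bottoms at z = 37 mm, spaced across the span with a 49 mm gap after the −x post and between neighbouring pickets, with 59 mm left before the +x post.
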